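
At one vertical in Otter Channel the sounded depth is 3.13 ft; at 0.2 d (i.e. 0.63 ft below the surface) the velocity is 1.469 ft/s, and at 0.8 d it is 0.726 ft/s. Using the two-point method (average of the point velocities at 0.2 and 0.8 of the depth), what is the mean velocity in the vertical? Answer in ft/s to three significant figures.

v̄ = (1.469 + 0.726) / 2 = 1.098 ft/s

1.10 ft/s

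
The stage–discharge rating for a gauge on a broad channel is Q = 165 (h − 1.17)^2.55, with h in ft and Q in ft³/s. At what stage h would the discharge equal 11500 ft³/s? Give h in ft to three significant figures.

6.45 ft

h − h₀ = (Q/C)^(1/b) = (11500/165)^(1/2.55) = 5.282 ft
h = 1.17 + 5.282 = 6.452 ft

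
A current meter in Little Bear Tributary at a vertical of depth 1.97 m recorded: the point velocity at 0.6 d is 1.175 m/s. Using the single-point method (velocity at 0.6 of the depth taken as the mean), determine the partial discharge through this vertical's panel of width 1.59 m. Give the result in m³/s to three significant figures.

v̄ = v₀.₆ = 1.175 m/s
q = v̄ × d × w = 1.175 × 1.97 × 1.59 = 3.680 m³/s

3.68 m³/s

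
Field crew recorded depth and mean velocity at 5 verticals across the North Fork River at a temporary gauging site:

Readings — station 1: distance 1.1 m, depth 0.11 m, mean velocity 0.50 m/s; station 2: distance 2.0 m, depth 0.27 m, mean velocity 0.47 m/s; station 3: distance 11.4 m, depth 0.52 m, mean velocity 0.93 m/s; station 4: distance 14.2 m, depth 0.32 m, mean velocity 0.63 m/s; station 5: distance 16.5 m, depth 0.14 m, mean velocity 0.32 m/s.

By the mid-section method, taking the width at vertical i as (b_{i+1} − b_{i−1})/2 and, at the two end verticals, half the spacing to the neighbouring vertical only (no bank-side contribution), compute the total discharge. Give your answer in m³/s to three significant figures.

4.19 m³/s

w_1 = (2.0 − 1.1)/2 = 0.45 m; q_1 = 0.50 × 0.11 × 0.45 = 0.02475 m³/s
w_2 = (11.4 − 1.1)/2 = 5.15 m; q_2 = 0.47 × 0.27 × 5.15 = 0.6535 m³/s
w_3 = (14.2 − 2.0)/2 = 6.1 m; q_3 = 0.93 × 0.52 × 6.1 = 2.950 m³/s
w_4 = (16.5 − 11.4)/2 = 2.55 m; q_4 = 0.63 × 0.32 × 2.55 = 0.5141 m³/s
w_5 = (16.5 − 14.2)/2 = 1.15 m; q_5 = 0.32 × 0.14 × 1.15 = 0.05152 m³/s
Q = Σ qᵢ = 4.194 m³/s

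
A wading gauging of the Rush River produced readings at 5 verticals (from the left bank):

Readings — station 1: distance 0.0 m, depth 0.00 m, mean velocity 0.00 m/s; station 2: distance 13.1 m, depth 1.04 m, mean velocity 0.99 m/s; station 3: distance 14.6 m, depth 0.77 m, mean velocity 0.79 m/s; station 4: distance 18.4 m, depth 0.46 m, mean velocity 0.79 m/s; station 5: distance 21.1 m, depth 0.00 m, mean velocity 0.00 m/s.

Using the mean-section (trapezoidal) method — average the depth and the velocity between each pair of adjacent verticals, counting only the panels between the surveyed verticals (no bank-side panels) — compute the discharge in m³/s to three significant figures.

6.67 m³/s

Panel 1-2: Δb = 13.1 m, d̄ = (0.00+1.04)/2 = 0.52, v̄ = (0.00+0.99)/2 = 0.495 → q = 13.1×0.52×0.495 = 3.372 m³/s
Panel 2-3: Δb = 1.5 m, d̄ = (1.04+0.77)/2 = 0.905, v̄ = (0.99+0.79)/2 = 0.89 → q = 1.5×0.905×0.89 = 1.208 m³/s
Panel 3-4: Δb = 3.8 m, d̄ = (0.77+0.46)/2 = 0.615, v̄ = (0.79+0.79)/2 = 0.79 → q = 3.8×0.615×0.79 = 1.846 m³/s
Panel 4-5: Δb = 2.7 m, d̄ = (0.46+0.00)/2 = 0.23, v̄ = (0.79+0.00)/2 = 0.395 → q = 2.7×0.23×0.395 = 0.2453 m³/s
Q = Σ q = 6.672 m³/s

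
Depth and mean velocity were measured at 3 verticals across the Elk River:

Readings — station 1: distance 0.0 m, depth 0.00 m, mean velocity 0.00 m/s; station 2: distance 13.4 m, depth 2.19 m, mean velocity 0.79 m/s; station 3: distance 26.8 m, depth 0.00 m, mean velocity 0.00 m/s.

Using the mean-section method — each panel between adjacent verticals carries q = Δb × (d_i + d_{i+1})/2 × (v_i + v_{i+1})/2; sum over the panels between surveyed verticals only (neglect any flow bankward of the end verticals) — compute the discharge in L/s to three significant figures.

11600 L/s

Panel 1-2: Δb = 13.4 m, d̄ = (0.00+2.19)/2 = 1.095, v̄ = (0.00+0.79)/2 = 0.395 → q = 13.4×1.095×0.395 = 5.796 m³/s
Panel 2-3: Δb = 13.4 m, d̄ = (2.19+0.00)/2 = 1.095, v̄ = (0.79+0.00)/2 = 0.395 → q = 13.4×1.095×0.395 = 5.796 m³/s
Q = Σ q = 11.59 m³/s
= 11.59 × 1000 = 11590 L/s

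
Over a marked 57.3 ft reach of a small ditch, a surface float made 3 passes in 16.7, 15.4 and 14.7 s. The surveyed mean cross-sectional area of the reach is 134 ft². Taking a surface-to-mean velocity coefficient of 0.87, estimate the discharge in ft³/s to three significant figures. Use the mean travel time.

t̄ = (16.7 + 15.4 + 14.7) / 3 = 15.6 s
v_surface = L / t̄ = 57.3 / 15.6 = 3.673 ft/s
v_mean = 0.87 × 3.673 = 3.196 ft/s
Q = A × v_mean = 134 × 3.196 = 428.2 ft³/s

428 ft³/s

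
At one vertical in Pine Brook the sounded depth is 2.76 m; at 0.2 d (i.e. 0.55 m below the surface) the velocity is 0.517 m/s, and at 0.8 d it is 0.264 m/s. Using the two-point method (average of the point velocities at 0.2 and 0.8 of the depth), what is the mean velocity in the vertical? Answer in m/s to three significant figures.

0.391 m/s

v̄ = (0.517 + 0.264) / 2 = 0.3905 m/s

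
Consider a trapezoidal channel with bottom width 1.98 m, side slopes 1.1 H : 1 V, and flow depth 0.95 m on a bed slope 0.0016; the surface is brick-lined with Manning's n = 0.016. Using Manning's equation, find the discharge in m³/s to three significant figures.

A = (b + z·y)·y = (1.98 + 1.1×0.95)×0.95 = 2.874 m²
P = b + 2y√(1+z²) = 1.98 + 2×0.95×√(1+1.1²) = 4.805 m
R = A/P = 2.874/4.805 = 0.5981 m
Q = (1/n)·A·R^(2/3)·S^(1/2) = (1/0.016) × 2.874 × 0.5981^(2/3) × 0.0016^(1/2) = 5.100 m³/s

5.10 m³/s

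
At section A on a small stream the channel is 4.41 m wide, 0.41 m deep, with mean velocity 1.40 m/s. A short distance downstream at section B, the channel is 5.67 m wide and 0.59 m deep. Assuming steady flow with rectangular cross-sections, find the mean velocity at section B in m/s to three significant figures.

Q = A₁V₁ = (4.41×0.41) × 1.40 = 2.531 m³/s
A₂ = 5.67 × 0.59 = 3.345 m²
V₂ = Q/A₂ = 2.531/3.345 = 0.7567 m/s

0.757 m/s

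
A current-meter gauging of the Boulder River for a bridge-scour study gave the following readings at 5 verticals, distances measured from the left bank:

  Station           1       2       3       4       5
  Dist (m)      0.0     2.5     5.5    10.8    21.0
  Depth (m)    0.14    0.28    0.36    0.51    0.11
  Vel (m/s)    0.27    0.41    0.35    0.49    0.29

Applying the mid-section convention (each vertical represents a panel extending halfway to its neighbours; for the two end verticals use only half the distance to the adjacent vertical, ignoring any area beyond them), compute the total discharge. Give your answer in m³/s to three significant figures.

2.99 m³/s

w_1 = (2.5 − 0.0)/2 = 1.25 m; q_1 = 0.27 × 0.14 × 1.25 = 0.04725 m³/s
w_2 = (5.5 − 0.0)/2 = 2.75 m; q_2 = 0.41 × 0.28 × 2.75 = 0.3157 m³/s
w_3 = (10.8 − 2.5)/2 = 4.15 m; q_3 = 0.35 × 0.36 × 4.15 = 0.5229 m³/s
w_4 = (21.0 − 5.5)/2 = 7.75 m; q_4 = 0.49 × 0.51 × 7.75 = 1.937 m³/s
w_5 = (21.0 − 10.8)/2 = 5.1 m; q_5 = 0.29 × 0.11 × 5.1 = 0.1627 m³/s
Q = Σ qᵢ = 2.985 m³/s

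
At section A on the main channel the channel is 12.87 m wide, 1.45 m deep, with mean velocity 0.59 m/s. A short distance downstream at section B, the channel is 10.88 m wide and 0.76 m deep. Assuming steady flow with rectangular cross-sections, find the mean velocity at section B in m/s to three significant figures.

Q = A₁V₁ = (12.87×1.45) × 0.59 = 11.01 m³/s
A₂ = 10.88 × 0.76 = 8.269 m²
V₂ = Q/A₂ = 11.01/8.269 = 1.332 m/s

1.33 m/s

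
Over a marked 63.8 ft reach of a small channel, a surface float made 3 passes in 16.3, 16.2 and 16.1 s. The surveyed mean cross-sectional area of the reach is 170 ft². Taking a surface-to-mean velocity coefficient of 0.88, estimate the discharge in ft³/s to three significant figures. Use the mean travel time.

589 ft³/s

t̄ = (16.3 + 16.2 + 16.1) / 3 = 16.2 s
v_surface = L / t̄ = 63.8 / 16.2 = 3.938 ft/s
v_mean = 0.88 × 3.938 = 3.466 ft/s
Q = A × v_mean = 170 × 3.466 = 589.2 ft³/s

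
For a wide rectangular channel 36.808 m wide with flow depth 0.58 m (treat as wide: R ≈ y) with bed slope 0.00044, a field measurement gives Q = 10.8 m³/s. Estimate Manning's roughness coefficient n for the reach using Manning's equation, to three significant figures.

A = b·y = 36.808 × 0.58 = 21.35 m²
Wide channel: R ≈ y = 0.58 m
n = (1/Q)·A·R^(2/3)·S^(1/2) = (1/10.8) × 21.35 × 0.6955 × 0.02098 = 0.02884

0.0288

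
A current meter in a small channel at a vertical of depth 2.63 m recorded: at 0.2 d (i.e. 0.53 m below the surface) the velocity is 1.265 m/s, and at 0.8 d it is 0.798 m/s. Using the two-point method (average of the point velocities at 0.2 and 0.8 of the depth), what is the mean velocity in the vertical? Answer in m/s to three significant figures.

1.03 m/s

v̄ = (1.265 + 0.798) / 2 = 1.032 m/s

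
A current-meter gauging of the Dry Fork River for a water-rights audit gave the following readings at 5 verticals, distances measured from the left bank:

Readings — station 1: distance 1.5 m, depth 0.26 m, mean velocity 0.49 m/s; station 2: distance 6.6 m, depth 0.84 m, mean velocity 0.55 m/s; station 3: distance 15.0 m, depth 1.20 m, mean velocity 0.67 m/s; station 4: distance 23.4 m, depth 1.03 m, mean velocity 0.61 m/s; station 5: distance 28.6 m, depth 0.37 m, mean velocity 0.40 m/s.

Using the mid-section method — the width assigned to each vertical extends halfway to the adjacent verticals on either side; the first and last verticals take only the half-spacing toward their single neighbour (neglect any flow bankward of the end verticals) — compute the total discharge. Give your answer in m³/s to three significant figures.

14.9 m³/s

w_1 = (6.6 − 1.5)/2 = 2.55 m; q_1 = 0.49 × 0.26 × 2.55 = 0.3249 m³/s
w_2 = (15.0 − 1.5)/2 = 6.75 m; q_2 = 0.55 × 0.84 × 6.75 = 3.119 m³/s
w_3 = (23.4 − 6.6)/2 = 8.4 m; q_3 = 0.67 × 1.20 × 8.4 = 6.754 m³/s
w_4 = (28.6 − 15.0)/2 = 6.8 m; q_4 = 0.61 × 1.03 × 6.8 = 4.272 m³/s
w_5 = (28.6 − 23.4)/2 = 2.6 m; q_5 = 0.40 × 0.37 × 2.6 = 0.3848 m³/s
Q = Σ qᵢ = 14.85 m³/s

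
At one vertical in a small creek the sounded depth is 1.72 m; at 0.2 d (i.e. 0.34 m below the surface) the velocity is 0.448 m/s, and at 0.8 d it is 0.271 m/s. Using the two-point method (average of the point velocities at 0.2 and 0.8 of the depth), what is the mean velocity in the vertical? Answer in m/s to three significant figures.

0.360 m/s

v̄ = (0.448 + 0.271) / 2 = 0.3595 m/s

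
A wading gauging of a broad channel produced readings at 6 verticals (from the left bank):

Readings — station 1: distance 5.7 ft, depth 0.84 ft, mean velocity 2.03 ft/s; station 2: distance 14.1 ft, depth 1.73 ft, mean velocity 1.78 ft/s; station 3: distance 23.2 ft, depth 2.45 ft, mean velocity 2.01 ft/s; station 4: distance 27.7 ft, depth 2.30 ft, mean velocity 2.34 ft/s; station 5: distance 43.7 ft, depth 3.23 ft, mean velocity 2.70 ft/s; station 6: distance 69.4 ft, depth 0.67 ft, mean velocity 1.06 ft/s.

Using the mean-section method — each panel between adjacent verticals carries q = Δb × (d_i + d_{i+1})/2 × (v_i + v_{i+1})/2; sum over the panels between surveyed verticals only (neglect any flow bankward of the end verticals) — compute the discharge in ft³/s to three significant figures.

Panel 1-2: Δb = 8.4 ft, d̄ = (0.84+1.73)/2 = 1.285, v̄ = (2.03+1.78)/2 = 1.905 → q = 8.4×1.285×1.905 = 20.56 ft³/s
Panel 2-3: Δb = 9.1 ft, d̄ = (1.73+2.45)/2 = 2.09, v̄ = (1.78+2.01)/2 = 1.895 → q = 9.1×2.09×1.895 = 36.04 ft³/s
Panel 3-4: Δb = 4.5 ft, d̄ = (2.45+2.30)/2 = 2.375, v̄ = (2.01+2.34)/2 = 2.175 → q = 4.5×2.375×2.175 = 23.25 ft³/s
Panel 4-5: Δb = 16 ft, d̄ = (2.30+3.23)/2 = 2.765, v̄ = (2.34+2.70)/2 = 2.52 → q = 16×2.765×2.52 = 111.5 ft³/s
Panel 5-6: Δb = 25.7 ft, d̄ = (3.23+0.67)/2 = 1.95, v̄ = (2.70+1.06)/2 = 1.88 → q = 25.7×1.95×1.88 = 94.22 ft³/s
Q = Σ q = 285.5 ft³/s

286 ft³/s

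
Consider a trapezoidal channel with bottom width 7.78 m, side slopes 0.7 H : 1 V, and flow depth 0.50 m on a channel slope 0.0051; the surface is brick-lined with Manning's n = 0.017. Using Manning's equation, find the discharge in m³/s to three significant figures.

10.1 m³/s

A = (b + z·y)·y = (7.78 + 0.7×0.50)×0.50 = 4.065 m²
P = b + 2y√(1+z²) = 7.78 + 2×0.50×√(1+0.7²) = 9.001 m
R = A/P = 4.065/9.001 = 0.4516 m
Q = (1/n)·A·R^(2/3)·S^(1/2) = (1/0.017) × 4.065 × 0.4516^(2/3) × 0.0051^(1/2) = 10.05 m³/s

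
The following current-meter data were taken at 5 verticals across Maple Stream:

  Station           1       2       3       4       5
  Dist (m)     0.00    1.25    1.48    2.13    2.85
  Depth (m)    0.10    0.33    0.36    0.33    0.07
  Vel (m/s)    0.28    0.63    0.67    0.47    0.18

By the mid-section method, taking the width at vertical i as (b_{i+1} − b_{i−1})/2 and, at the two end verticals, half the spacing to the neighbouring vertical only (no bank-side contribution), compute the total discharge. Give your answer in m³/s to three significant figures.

0.388 m³/s

w_1 = (1.25 − 0.00)/2 = 0.625 m; q_1 = 0.28 × 0.10 × 0.625 = 0.01750 m³/s
w_2 = (1.48 − 0.00)/2 = 0.74 m; q_2 = 0.63 × 0.33 × 0.74 = 0.1538 m³/s
w_3 = (2.13 − 1.25)/2 = 0.44 m; q_3 = 0.67 × 0.36 × 0.44 = 0.1061 m³/s
w_4 = (2.85 − 1.48)/2 = 0.685 m; q_4 = 0.47 × 0.33 × 0.685 = 0.1062 m³/s
w_5 = (2.85 − 2.13)/2 = 0.36 m; q_5 = 0.18 × 0.07 × 0.36 = 0.004536 m³/s
Q = Σ qᵢ = 0.3883 m³/s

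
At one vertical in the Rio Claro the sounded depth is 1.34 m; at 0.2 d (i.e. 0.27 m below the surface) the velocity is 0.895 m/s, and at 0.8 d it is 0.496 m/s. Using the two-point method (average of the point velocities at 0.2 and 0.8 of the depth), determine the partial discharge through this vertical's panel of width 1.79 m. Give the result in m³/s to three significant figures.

v̄ = (0.895 + 0.496) / 2 = 0.6955 m/s
q = v̄ × d × w = 0.6955 × 1.34 × 1.79 = 1.668 m³/s

1.67 m³/s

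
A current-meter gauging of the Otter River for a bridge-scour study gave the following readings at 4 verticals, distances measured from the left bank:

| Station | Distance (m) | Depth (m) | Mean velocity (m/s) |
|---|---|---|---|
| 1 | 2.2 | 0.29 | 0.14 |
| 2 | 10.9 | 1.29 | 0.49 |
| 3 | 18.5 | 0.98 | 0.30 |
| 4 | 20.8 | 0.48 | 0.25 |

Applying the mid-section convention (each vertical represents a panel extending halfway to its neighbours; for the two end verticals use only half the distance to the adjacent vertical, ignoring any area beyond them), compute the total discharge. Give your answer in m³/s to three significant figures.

6.92 m³/s

w_1 = (10.9 − 2.2)/2 = 4.35 m; q_1 = 0.14 × 0.29 × 4.35 = 0.1766 m³/s
w_2 = (18.5 − 2.2)/2 = 8.15 m; q_2 = 0.49 × 1.29 × 8.15 = 5.152 m³/s
w_3 = (20.8 − 10.9)/2 = 4.95 m; q_3 = 0.30 × 0.98 × 4.95 = 1.455 m³/s
w_4 = (20.8 − 18.5)/2 = 1.15 m; q_4 = 0.25 × 0.48 × 1.15 = 0.1380 m³/s
Q = Σ qᵢ = 6.922 m³/s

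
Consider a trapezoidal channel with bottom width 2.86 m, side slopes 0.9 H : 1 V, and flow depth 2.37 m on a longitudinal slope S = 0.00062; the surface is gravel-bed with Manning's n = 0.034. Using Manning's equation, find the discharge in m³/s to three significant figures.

A = (b + z·y)·y = (2.86 + 0.9×2.37)×2.37 = 11.83 m²
P = b + 2y√(1+z²) = 2.86 + 2×2.37×√(1+0.9²) = 9.237 m
R = A/P = 11.83/9.237 = 1.281 m
Q = (1/n)·A·R^(2/3)·S^(1/2) = (1/0.034) × 11.83 × 1.281^(2/3) × 0.00062^(1/2) = 10.22 m³/s

10.2 m³/s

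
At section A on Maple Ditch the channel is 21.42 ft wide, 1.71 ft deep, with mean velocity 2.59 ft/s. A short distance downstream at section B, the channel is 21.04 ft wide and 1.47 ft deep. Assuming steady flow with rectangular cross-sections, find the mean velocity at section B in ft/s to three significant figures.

3.07 ft/s

Q = A₁V₁ = (21.42×1.71) × 2.59 = 94.87 ft³/s
A₂ = 21.04 × 1.47 = 30.93 ft²
V₂ = Q/A₂ = 94.87/30.93 = 3.067 ft/s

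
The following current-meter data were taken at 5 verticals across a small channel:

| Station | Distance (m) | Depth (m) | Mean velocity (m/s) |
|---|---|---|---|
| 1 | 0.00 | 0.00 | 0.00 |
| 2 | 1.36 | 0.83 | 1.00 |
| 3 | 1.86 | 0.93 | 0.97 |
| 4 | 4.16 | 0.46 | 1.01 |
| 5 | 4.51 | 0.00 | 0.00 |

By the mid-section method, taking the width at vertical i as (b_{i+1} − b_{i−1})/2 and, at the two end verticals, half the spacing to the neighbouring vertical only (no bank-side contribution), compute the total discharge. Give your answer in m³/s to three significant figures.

w_2 = (1.86 − 0.00)/2 = 0.93 m; q_2 = 1.00 × 0.83 × 0.93 = 0.7719 m³/s
w_3 = (4.16 − 1.36)/2 = 1.4 m; q_3 = 0.97 × 0.93 × 1.4 = 1.263 m³/s
w_4 = (4.51 − 1.86)/2 = 1.325 m; q_4 = 1.01 × 0.46 × 1.325 = 0.6156 m³/s
Stations 1, 5 contribute zero (depth or velocity is 0).
Q = Σ qᵢ = 2.650 m³/s

2.65 m³/s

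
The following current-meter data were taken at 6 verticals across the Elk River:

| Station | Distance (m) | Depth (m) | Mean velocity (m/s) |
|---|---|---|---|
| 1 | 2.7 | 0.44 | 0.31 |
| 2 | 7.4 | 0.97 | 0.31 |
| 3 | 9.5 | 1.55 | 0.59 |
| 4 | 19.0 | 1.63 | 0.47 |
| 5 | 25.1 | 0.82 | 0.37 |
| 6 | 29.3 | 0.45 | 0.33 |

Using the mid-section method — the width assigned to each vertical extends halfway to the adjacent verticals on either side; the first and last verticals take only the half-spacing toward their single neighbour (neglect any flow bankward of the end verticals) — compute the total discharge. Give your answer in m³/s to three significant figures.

w_1 = (7.4 − 2.7)/2 = 2.35 m; q_1 = 0.31 × 0.44 × 2.35 = 0.3205 m³/s
w_2 = (9.5 − 2.7)/2 = 3.4 m; q_2 = 0.31 × 0.97 × 3.4 = 1.022 m³/s
w_3 = (19.0 − 7.4)/2 = 5.8 m; q_3 = 0.59 × 1.55 × 5.8 = 5.304 m³/s
w_4 = (25.1 − 9.5)/2 = 7.8 m; q_4 = 0.47 × 1.63 × 7.8 = 5.976 m³/s
w_5 = (29.3 − 19.0)/2 = 5.15 m; q_5 = 0.37 × 0.82 × 5.15 = 1.563 m³/s
w_6 = (29.3 − 25.1)/2 = 2.1 m; q_6 = 0.33 × 0.45 × 2.1 = 0.3119 m³/s
Q = Σ qᵢ = 14.50 m³/s

14.5 m³/s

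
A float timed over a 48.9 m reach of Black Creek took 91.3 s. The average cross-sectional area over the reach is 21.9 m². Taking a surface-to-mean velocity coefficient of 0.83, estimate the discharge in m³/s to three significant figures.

v_surface = L / t̄ = 48.9 / 91.3 = 0.5356 m/s
v_mean = 0.83 × 0.5356 = 0.4445 m/s
Q = A × v_mean = 21.9 × 0.4445 = 9.736 m³/s

9.74 m³/s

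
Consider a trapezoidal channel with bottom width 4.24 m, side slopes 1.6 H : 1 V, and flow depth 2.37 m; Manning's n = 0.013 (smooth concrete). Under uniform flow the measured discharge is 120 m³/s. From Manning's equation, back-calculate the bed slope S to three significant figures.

0.00412

A = (b + z·y)·y = (4.24 + 1.6×2.37)×2.37 = 19.04 m²
P = b + 2y√(1+z²) = 4.24 + 2×2.37×√(1+1.6²) = 13.18 m
R = A/P = 19.04/13.18 = 1.444 m
S = (Q·n / (1·A·R^(2/3)))² = (120×0.013 / (1×19.04×1.278))² = 0.004115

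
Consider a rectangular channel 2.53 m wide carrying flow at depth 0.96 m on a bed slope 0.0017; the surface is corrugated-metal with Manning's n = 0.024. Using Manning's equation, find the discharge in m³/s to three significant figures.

2.79 m³/s

A = b·y = 2.53 × 0.96 = 2.429 m²
P = b + 2y = 2.53 + 2×0.96 = 4.450 m
R = A/P = 2.429/4.450 = 0.5458 m
Q = (1/n)·A·R^(2/3)·S^(1/2) = (1/0.024) × 2.429 × 0.5458^(2/3) × 0.0017^(1/2) = 2.787 m³/s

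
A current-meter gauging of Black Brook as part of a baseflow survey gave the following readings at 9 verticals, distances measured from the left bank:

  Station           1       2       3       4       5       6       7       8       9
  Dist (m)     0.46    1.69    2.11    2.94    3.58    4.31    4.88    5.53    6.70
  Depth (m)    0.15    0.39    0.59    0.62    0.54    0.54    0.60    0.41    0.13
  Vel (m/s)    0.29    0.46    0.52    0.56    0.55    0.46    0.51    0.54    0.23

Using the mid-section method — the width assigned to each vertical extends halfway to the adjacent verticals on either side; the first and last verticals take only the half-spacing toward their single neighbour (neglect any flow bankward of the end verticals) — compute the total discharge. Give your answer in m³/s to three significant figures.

1.39 m³/s

w_1 = (1.69 − 0.46)/2 = 0.615 m; q_1 = 0.29 × 0.15 × 0.615 = 0.02675 m³/s
w_2 = (2.11 − 0.46)/2 = 0.825 m; q_2 = 0.46 × 0.39 × 0.825 = 0.1480 m³/s
w_3 = (2.94 − 1.69)/2 = 0.625 m; q_3 = 0.52 × 0.59 × 0.625 = 0.1918 m³/s
w_4 = (3.58 − 2.11)/2 = 0.735 m; q_4 = 0.56 × 0.62 × 0.735 = 0.2552 m³/s
w_5 = (4.31 − 2.94)/2 = 0.685 m; q_5 = 0.55 × 0.54 × 0.685 = 0.2034 m³/s
w_6 = (4.88 − 3.58)/2 = 0.65 m; q_6 = 0.46 × 0.54 × 0.65 = 0.1615 m³/s
w_7 = (5.53 − 4.31)/2 = 0.61 m; q_7 = 0.51 × 0.60 × 0.61 = 0.1867 m³/s
w_8 = (6.70 − 4.88)/2 = 0.91 m; q_8 = 0.54 × 0.41 × 0.91 = 0.2015 m³/s
w_9 = (6.70 − 5.53)/2 = 0.585 m; q_9 = 0.23 × 0.13 × 0.585 = 0.01749 m³/s
Q = Σ qᵢ = 1.392 m³/s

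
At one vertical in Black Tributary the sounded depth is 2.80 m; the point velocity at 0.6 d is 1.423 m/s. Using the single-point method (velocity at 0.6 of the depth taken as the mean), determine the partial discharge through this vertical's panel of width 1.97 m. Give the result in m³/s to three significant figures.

v̄ = v₀.₆ = 1.423 m/s
q = v̄ × d × w = 1.423 × 2.80 × 1.97 = 7.849 m³/s

7.85 m³/s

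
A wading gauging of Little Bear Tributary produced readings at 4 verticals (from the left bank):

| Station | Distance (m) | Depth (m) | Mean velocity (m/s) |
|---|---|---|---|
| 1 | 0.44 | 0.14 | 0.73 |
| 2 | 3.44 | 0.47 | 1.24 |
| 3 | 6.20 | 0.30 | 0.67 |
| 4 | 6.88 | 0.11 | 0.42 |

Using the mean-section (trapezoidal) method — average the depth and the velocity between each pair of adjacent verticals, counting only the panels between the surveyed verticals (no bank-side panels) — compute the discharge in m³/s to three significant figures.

Panel 1-2: Δb = 3 m, d̄ = (0.14+0.47)/2 = 0.305, v̄ = (0.73+1.24)/2 = 0.985 → q = 3×0.305×0.985 = 0.9013 m³/s
Panel 2-3: Δb = 2.76 m, d̄ = (0.47+0.30)/2 = 0.385, v̄ = (1.24+0.67)/2 = 0.955 → q = 2.76×0.385×0.955 = 1.015 m³/s
Panel 3-4: Δb = 0.68 m, d̄ = (0.30+0.11)/2 = 0.205, v̄ = (0.67+0.42)/2 = 0.545 → q = 0.68×0.205×0.545 = 0.07597 m³/s
Q = Σ q = 1.992 m³/s

1.99 m³/s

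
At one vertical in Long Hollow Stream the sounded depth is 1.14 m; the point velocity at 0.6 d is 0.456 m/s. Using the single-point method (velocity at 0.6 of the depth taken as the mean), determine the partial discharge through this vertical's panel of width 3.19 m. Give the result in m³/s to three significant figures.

1.66 m³/s

v̄ = v₀.₆ = 0.456 m/s
q = v̄ × d × w = 0.4560 × 1.14 × 3.19 = 1.658 m³/s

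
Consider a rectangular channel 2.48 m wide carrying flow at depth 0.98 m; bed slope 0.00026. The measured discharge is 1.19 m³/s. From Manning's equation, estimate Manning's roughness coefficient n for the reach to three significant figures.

A = b·y = 2.48 × 0.98 = 2.430 m²
P = b + 2y = 2.48 + 2×0.98 = 4.440 m
R = A/P = 2.430/4.440 = 0.5474 m
n = (1/Q)·A·R^(2/3)·S^(1/2) = (1/1.19) × 2.430 × 0.6692 × 0.01612 = 0.02204

0.0220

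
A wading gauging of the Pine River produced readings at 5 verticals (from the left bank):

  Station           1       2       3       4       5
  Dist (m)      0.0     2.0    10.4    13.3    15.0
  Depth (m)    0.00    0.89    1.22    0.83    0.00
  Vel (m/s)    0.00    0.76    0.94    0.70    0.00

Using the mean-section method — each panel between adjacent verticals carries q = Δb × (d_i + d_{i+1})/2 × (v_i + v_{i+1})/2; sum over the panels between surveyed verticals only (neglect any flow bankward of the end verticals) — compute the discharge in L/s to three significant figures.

10600 L/s

Panel 1-2: Δb = 2 m, d̄ = (0.00+0.89)/2 = 0.445, v̄ = (0.00+0.76)/2 = 0.38 → q = 2×0.445×0.38 = 0.3382 m³/s
Panel 2-3: Δb = 8.4 m, d̄ = (0.89+1.22)/2 = 1.055, v̄ = (0.76+0.94)/2 = 0.85 → q = 8.4×1.055×0.85 = 7.533 m³/s
Panel 3-4: Δb = 2.9 m, d̄ = (1.22+0.83)/2 = 1.025, v̄ = (0.94+0.70)/2 = 0.82 → q = 2.9×1.025×0.82 = 2.437 m³/s
Panel 4-5: Δb = 1.7 m, d̄ = (0.83+0.00)/2 = 0.415, v̄ = (0.70+0.00)/2 = 0.35 → q = 1.7×0.415×0.35 = 0.2469 m³/s
Q = Σ q = 10.56 m³/s
= 10.56 × 1000 = 10560 L/s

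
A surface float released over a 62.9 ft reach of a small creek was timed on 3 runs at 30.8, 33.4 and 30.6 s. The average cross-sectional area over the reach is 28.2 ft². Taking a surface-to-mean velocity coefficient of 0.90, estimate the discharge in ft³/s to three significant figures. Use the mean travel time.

t̄ = (30.8 + 33.4 + 30.6) / 3 = 31.6 s
v_surface = L / t̄ = 62.9 / 31.6 = 1.991 ft/s
v_mean = 0.90 × 1.991 = 1.791 ft/s
Q = A × v_mean = 28.2 × 1.791 = 50.52 ft³/s

50.5 ft³/s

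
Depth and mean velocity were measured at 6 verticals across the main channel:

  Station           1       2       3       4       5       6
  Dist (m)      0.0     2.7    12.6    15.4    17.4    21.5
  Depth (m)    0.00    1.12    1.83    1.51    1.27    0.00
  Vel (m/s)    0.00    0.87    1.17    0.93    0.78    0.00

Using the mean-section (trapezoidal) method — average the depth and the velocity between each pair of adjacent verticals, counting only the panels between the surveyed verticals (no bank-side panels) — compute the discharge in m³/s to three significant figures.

Panel 1-2: Δb = 2.7 m, d̄ = (0.00+1.12)/2 = 0.56, v̄ = (0.00+0.87)/2 = 0.435 → q = 2.7×0.56×0.435 = 0.6577 m³/s
Panel 2-3: Δb = 9.9 m, d̄ = (1.12+1.83)/2 = 1.475, v̄ = (0.87+1.17)/2 = 1.02 → q = 9.9×1.475×1.02 = 14.89 m³/s
Panel 3-4: Δb = 2.8 m, d̄ = (1.83+1.51)/2 = 1.67, v̄ = (1.17+0.93)/2 = 1.05 → q = 2.8×1.67×1.05 = 4.910 m³/s
Panel 4-5: Δb = 2 m, d̄ = (1.51+1.27)/2 = 1.39, v̄ = (0.93+0.78)/2 = 0.855 → q = 2×1.39×0.855 = 2.377 m³/s
Panel 5-6: Δb = 4.1 m, d̄ = (1.27+0.00)/2 = 0.635, v̄ = (0.78+0.00)/2 = 0.39 → q = 4.1×0.635×0.39 = 1.015 m³/s
Q = Σ q = 23.85 m³/s

23.9 m³/s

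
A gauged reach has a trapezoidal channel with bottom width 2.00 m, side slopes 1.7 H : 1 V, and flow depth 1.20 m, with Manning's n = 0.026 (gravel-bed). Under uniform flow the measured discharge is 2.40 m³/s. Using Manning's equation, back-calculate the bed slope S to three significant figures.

0.000257

A = (b + z·y)·y = (2.00 + 1.7×1.20)×1.20 = 4.848 m²
P = b + 2y√(1+z²) = 2.00 + 2×1.20×√(1+1.7²) = 6.734 m
R = A/P = 4.848/6.734 = 0.7200 m
S = (Q·n / (1·A·R^(2/3)))² = (2.40×0.026 / (1×4.848×0.8033))² = 0.0002567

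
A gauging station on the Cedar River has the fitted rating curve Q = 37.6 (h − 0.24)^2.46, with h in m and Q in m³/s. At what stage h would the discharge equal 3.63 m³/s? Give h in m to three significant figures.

0.627 m

h − h₀ = (Q/C)^(1/b) = (3.63/37.6)^(1/2.46) = 0.3866 m
h = 0.24 + 0.3866 = 0.6266 m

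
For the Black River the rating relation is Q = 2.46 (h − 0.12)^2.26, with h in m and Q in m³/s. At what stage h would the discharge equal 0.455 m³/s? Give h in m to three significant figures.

h − h₀ = (Q/C)^(1/b) = (0.455/2.46)^(1/2.26) = 0.4739 m
h = 0.12 + 0.4739 = 0.5939 m

0.594 m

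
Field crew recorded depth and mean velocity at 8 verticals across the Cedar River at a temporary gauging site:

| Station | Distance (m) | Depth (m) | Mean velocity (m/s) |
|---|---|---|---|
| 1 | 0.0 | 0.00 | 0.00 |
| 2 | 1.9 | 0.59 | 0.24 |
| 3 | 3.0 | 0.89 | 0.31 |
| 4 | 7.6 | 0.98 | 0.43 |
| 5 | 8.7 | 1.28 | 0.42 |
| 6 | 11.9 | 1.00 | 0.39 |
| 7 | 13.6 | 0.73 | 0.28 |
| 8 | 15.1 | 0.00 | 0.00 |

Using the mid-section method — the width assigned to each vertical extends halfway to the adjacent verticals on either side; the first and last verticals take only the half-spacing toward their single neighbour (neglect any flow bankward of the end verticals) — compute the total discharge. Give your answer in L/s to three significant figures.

w_2 = (3.0 − 0.0)/2 = 1.5 m; q_2 = 0.24 × 0.59 × 1.5 = 0.2124 m³/s
w_3 = (7.6 − 1.9)/2 = 2.85 m; q_3 = 0.31 × 0.89 × 2.85 = 0.7863 m³/s
w_4 = (8.7 − 3.0)/2 = 2.85 m; q_4 = 0.43 × 0.98 × 2.85 = 1.201 m³/s
w_5 = (11.9 − 7.6)/2 = 2.15 m; q_5 = 0.42 × 1.28 × 2.15 = 1.156 m³/s
w_6 = (13.6 − 8.7)/2 = 2.45 m; q_6 = 0.39 × 1.00 × 2.45 = 0.9555 m³/s
w_7 = (15.1 − 11.9)/2 = 1.6 m; q_7 = 0.28 × 0.73 × 1.6 = 0.3270 m³/s
Stations 1, 8 contribute zero (depth or velocity is 0).
Q = Σ qᵢ = 4.638 m³/s
= 4.638 × 1000 = 4638 L/s

4640 L/s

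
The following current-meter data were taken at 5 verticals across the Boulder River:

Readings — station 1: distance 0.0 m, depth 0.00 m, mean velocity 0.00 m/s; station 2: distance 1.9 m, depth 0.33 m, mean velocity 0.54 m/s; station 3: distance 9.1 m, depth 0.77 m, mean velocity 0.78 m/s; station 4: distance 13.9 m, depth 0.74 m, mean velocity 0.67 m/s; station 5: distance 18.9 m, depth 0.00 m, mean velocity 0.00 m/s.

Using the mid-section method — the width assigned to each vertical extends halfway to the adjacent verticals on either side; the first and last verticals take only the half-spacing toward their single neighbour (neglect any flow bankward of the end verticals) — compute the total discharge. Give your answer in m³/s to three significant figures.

w_2 = (9.1 − 0.0)/2 = 4.55 m; q_2 = 0.54 × 0.33 × 4.55 = 0.8108 m³/s
w_3 = (13.9 − 1.9)/2 = 6 m; q_3 = 0.78 × 0.77 × 6 = 3.604 m³/s
w_4 = (18.9 − 9.1)/2 = 4.9 m; q_4 = 0.67 × 0.74 × 4.9 = 2.429 m³/s
Stations 1, 5 contribute zero (depth or velocity is 0).
Q = Σ qᵢ = 6.844 m³/s

6.84 m³/s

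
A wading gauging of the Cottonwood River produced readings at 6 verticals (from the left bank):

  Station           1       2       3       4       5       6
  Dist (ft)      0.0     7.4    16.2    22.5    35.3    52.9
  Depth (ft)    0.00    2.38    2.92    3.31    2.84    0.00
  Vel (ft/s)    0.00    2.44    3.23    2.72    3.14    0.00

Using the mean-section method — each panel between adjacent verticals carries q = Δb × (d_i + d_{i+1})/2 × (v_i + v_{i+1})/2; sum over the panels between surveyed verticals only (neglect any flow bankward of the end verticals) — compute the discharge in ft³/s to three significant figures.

290 ft³/s

Panel 1-2: Δb = 7.4 ft, d̄ = (0.00+2.38)/2 = 1.19, v̄ = (0.00+2.44)/2 = 1.22 → q = 7.4×1.19×1.22 = 10.74 ft³/s
Panel 2-3: Δb = 8.8 ft, d̄ = (2.38+2.92)/2 = 2.65, v̄ = (2.44+3.23)/2 = 2.835 → q = 8.8×2.65×2.835 = 66.11 ft³/s
Panel 3-4: Δb = 6.3 ft, d̄ = (2.92+3.31)/2 = 3.115, v̄ = (3.23+2.72)/2 = 2.975 → q = 6.3×3.115×2.975 = 58.38 ft³/s
Panel 4-5: Δb = 12.8 ft, d̄ = (3.31+2.84)/2 = 3.075, v̄ = (2.72+3.14)/2 = 2.93 → q = 12.8×3.075×2.93 = 115.3 ft³/s
Panel 5-6: Δb = 17.6 ft, d̄ = (2.84+0.00)/2 = 1.42, v̄ = (3.14+0.00)/2 = 1.57 → q = 17.6×1.42×1.57 = 39.24 ft³/s
Q = Σ q = 289.8 ft³/s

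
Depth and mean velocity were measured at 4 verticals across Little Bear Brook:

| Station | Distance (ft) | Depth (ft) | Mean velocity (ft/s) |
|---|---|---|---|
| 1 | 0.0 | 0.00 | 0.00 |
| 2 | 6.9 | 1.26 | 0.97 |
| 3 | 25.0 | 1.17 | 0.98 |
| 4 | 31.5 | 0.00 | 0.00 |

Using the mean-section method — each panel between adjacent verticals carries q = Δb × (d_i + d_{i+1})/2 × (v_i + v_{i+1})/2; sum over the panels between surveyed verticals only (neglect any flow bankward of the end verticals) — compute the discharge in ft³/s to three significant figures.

25.4 ft³/s

Panel 1-2: Δb = 6.9 ft, d̄ = (0.00+1.26)/2 = 0.63, v̄ = (0.00+0.97)/2 = 0.485 → q = 6.9×0.63×0.485 = 2.108 ft³/s
Panel 2-3: Δb = 18.1 ft, d̄ = (1.26+1.17)/2 = 1.215, v̄ = (0.97+0.98)/2 = 0.975 → q = 18.1×1.215×0.975 = 21.44 ft³/s
Panel 3-4: Δb = 6.5 ft, d̄ = (1.17+0.00)/2 = 0.585, v̄ = (0.98+0.00)/2 = 0.49 → q = 6.5×0.585×0.49 = 1.863 ft³/s
Q = Σ q = 25.41 ft³/s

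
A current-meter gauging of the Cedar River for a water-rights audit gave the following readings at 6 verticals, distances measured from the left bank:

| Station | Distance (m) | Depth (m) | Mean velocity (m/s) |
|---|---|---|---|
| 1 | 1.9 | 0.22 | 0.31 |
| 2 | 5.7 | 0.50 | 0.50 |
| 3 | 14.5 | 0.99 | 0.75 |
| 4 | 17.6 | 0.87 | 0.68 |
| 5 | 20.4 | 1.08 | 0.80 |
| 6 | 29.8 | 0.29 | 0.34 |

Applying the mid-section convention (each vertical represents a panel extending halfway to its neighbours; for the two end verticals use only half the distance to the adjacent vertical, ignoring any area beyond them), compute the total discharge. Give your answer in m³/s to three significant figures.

w_1 = (5.7 − 1.9)/2 = 1.9 m; q_1 = 0.31 × 0.22 × 1.9 = 0.1296 m³/s
w_2 = (14.5 − 1.9)/2 = 6.3 m; q_2 = 0.50 × 0.50 × 6.3 = 1.575 m³/s
w_3 = (17.6 − 5.7)/2 = 5.95 m; q_3 = 0.75 × 0.99 × 5.95 = 4.418 m³/s
w_4 = (20.4 − 14.5)/2 = 2.95 m; q_4 = 0.68 × 0.87 × 2.95 = 1.745 m³/s
w_5 = (29.8 − 17.6)/2 = 6.1 m; q_5 = 0.80 × 1.08 × 6.1 = 5.270 m³/s
w_6 = (29.8 − 20.4)/2 = 4.7 m; q_6 = 0.34 × 0.29 × 4.7 = 0.4634 m³/s
Q = Σ qᵢ = 13.60 m³/s

13.6 m³/s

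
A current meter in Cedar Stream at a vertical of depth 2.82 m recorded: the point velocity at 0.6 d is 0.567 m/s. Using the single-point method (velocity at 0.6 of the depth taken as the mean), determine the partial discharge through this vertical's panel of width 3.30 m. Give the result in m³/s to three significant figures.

5.28 m³/s

v̄ = v₀.₆ = 0.567 m/s
q = v̄ × d × w = 0.5670 × 2.82 × 3.30 = 5.277 m³/s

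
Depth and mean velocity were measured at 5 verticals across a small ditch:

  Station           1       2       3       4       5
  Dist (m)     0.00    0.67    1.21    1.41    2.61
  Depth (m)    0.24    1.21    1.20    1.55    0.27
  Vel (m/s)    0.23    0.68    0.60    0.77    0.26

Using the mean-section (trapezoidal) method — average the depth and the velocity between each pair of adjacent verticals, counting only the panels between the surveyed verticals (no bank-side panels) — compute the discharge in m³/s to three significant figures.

1.39 m³/s

Panel 1-2: Δb = 0.67 m, d̄ = (0.24+1.21)/2 = 0.725, v̄ = (0.23+0.68)/2 = 0.455 → q = 0.67×0.725×0.455 = 0.2210 m³/s
Panel 2-3: Δb = 0.54 m, d̄ = (1.21+1.20)/2 = 1.205, v̄ = (0.68+0.60)/2 = 0.64 → q = 0.54×1.205×0.64 = 0.4164 m³/s
Panel 3-4: Δb = 0.2 m, d̄ = (1.20+1.55)/2 = 1.375, v̄ = (0.60+0.77)/2 = 0.685 → q = 0.2×1.375×0.685 = 0.1884 m³/s
Panel 4-5: Δb = 1.2 m, d̄ = (1.55+0.27)/2 = 0.91, v̄ = (0.77+0.26)/2 = 0.515 → q = 1.2×0.91×0.515 = 0.5624 m³/s
Q = Σ q = 1.388 m³/s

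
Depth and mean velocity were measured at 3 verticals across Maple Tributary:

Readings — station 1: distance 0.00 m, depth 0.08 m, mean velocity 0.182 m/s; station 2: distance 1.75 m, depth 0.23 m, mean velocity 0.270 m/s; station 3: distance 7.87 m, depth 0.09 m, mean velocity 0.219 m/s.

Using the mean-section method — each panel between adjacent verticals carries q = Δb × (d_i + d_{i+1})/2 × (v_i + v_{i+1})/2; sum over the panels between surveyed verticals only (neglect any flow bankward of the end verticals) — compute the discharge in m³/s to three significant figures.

0.301 m³/s

Panel 1-2: Δb = 1.75 m, d̄ = (0.08+0.23)/2 = 0.155, v̄ = (0.182+0.270)/2 = 0.226 → q = 1.75×0.155×0.226 = 0.06130 m³/s
Panel 2-3: Δb = 6.12 m, d̄ = (0.23+0.09)/2 = 0.16, v̄ = (0.270+0.219)/2 = 0.2445 → q = 6.12×0.16×0.2445 = 0.2394 m³/s
Q = Σ q = 0.3007 m³/s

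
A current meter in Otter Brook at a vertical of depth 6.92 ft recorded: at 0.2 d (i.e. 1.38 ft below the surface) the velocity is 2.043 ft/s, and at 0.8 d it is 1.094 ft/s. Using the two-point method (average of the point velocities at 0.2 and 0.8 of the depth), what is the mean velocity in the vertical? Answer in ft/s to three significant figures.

1.57 ft/s

v̄ = (2.043 + 1.094) / 2 = 1.569 ft/s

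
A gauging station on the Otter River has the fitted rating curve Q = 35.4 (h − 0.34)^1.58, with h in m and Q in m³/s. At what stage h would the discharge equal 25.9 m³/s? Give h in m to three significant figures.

1.16 m

h − h₀ = (Q/C)^(1/b) = (25.9/35.4)^(1/1.58) = 0.8206 m
h = 0.34 + 0.8206 = 1.161 m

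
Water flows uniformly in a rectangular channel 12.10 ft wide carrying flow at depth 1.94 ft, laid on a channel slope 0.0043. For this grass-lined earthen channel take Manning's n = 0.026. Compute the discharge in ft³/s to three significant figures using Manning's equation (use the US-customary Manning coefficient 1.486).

A = b·y = 12.10 × 1.94 = 23.47 ft²
P = b + 2y = 12.10 + 2×1.94 = 15.98 ft
R = A/P = 23.47/15.98 = 1.469 ft
Q = (1.486/n)·A·R^(2/3)·S^(1/2) = (1.486/0.026) × 23.47 × 1.469^(2/3) × 0.0043^(1/2) = 113.7 ft³/s

114 ft³/s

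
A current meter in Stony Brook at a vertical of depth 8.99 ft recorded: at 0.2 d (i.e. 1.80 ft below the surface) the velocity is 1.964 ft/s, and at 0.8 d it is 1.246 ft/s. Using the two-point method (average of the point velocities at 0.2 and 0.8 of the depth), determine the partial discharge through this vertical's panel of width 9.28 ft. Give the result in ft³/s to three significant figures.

134 ft³/s

v̄ = (1.964 + 1.246) / 2 = 1.605 ft/s
q = v̄ × d × w = 1.605 × 8.99 × 9.28 = 133.9 ft³/s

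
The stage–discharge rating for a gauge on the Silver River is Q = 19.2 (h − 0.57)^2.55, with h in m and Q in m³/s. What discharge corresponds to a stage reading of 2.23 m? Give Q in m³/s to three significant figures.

Q = 19.2 × (2.23 − 0.57)^2.55 = 19.2 × 1.66^2.55 = 69.92 m³/s

69.9 m³/s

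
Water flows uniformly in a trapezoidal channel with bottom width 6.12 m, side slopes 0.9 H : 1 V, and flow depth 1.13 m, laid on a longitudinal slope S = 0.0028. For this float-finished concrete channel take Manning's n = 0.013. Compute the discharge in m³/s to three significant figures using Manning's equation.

30.2 m³/s

A = (b + z·y)·y = (6.12 + 0.9×1.13)×1.13 = 8.065 m²
P = b + 2y√(1+z²) = 6.12 + 2×1.13×√(1+0.9²) = 9.161 m
R = A/P = 8.065/9.161 = 0.8804 m
Q = (1/n)·A·R^(2/3)·S^(1/2) = (1/0.013) × 8.065 × 0.8804^(2/3) × 0.0028^(1/2) = 30.15 m³/s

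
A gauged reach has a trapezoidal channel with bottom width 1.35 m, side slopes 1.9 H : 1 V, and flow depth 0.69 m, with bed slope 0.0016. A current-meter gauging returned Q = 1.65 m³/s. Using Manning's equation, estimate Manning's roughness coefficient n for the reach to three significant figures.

A = (b + z·y)·y = (1.35 + 1.9×0.69)×0.69 = 1.836 m²
P = b + 2y√(1+z²) = 1.35 + 2×0.69×√(1+1.9²) = 4.313 m
R = A/P = 1.836/4.313 = 0.4257 m
n = (1/Q)·A·R^(2/3)·S^(1/2) = (1/1.65) × 1.836 × 0.5659 × 0.04000 = 0.02519

0.0252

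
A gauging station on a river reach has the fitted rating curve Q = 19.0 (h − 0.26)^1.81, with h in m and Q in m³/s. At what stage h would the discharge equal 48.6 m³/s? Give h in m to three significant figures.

h − h₀ = (Q/C)^(1/b) = (48.6/19.0)^(1/1.81) = 1.680 m
h = 0.26 + 1.680 = 1.940 m

1.94 m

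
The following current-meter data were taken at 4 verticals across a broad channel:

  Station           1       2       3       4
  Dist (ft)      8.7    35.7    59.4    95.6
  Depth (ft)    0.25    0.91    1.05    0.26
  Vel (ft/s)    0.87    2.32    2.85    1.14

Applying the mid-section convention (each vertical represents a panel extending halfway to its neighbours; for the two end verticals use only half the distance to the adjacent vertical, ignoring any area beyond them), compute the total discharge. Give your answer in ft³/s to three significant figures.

w_1 = (35.7 − 8.7)/2 = 13.5 ft; q_1 = 0.87 × 0.25 × 13.5 = 2.936 ft³/s
w_2 = (59.4 − 8.7)/2 = 25.35 ft; q_2 = 2.32 × 0.91 × 25.35 = 53.52 ft³/s
w_3 = (95.6 − 35.7)/2 = 29.95 ft; q_3 = 2.85 × 1.05 × 29.95 = 89.63 ft³/s
w_4 = (95.6 − 59.4)/2 = 18.1 ft; q_4 = 1.14 × 0.26 × 18.1 = 5.365 ft³/s
Q = Σ qᵢ = 151.4 ft³/s

151 ft³/s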